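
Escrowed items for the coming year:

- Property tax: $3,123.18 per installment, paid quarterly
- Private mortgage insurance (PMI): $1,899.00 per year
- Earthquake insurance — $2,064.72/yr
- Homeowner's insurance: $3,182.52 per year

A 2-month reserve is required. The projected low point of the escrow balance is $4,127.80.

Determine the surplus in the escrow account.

Property tax: $3,123.18 × 4 = $12,492.72
Private mortgage insurance (PMI): $1,899.00
Earthquake insurance: $2,064.72
Homeowner's insurance: $3,182.52
Yearly total = $12,492.72 + $1,899.00 + $2,064.72 + $3,182.52 = $19,638.96
Monthly = $19,638.96 / 12 = $1,636.58
Required reserve = 2 × $1,636.58 = $3,273.16
Surplus = $4,127.80 − $3,273.16 = $854.64

$854.64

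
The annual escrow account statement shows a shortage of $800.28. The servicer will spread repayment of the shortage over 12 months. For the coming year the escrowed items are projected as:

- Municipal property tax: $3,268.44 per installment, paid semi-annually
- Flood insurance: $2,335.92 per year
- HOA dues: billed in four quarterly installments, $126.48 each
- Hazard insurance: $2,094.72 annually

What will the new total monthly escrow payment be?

Municipal property tax = $3,268.44 × 2 = $6,536.88 annually
Flood insurance = $2,335.92 annually
HOA dues = $126.48 × 4 = $505.92 annually
Hazard insurance = $2,094.72 annually
Combined annual = $6,536.88 + $2,335.92 + $505.92 + $2,094.72 = $11,473.44
Monthly = $11,473.44 / 12 = $956.12
Shortage per month = $800.28 / 12 = $66.69
New monthly escrow = $956.12 + $66.69 = $1,022.81

$1,022.81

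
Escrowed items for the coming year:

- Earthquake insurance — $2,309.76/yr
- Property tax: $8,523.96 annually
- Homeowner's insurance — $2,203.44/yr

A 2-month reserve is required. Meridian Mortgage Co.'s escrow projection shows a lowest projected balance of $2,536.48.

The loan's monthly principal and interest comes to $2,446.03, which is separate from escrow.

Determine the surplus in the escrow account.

$363.62

Earthquake insurance: $2,309.76
Property tax: $8,523.96
Homeowner's insurance: $2,203.44
Yearly total = $2,309.76 + $8,523.96 + $2,203.44 = $13,037.16
Monthly escrow = $13,037.16 ÷ 12 = $1,086.43
Required cushion = 2 × $1,086.43 = $2,172.86
Excess over cushion: $2,536.48 − $2,172.86 = $363.62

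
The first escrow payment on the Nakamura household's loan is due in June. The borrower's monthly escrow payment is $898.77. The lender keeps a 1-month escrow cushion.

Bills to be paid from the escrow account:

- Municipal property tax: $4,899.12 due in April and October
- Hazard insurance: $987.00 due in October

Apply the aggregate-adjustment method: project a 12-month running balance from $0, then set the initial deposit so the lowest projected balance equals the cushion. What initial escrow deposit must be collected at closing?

$2,291.04

Cushion = 1 × $898.77 = $898.77
Trial balance (start $0, +$898.77 each month, − disbursements):
  Jun: +$898.77 → $898.77
  Jul: +$898.77 → $1,797.54
  Aug: +$898.77 → $2,696.31
  Sep: +$898.77 → $3,595.08
  Oct: +$898.77 − $5,886.12 → -$1,392.27
  Nov: +$898.77 → -$493.50
  Dec: +$898.77 → $405.27
  Jan: +$898.77 → $1,304.04
  Feb: +$898.77 → $2,202.81
  Mar: +$898.77 → $3,101.58
  Apr: +$898.77 − $4,899.12 → -$898.77
  May: +$898.77 → $0.00
Lowest trial balance = -$1,392.27 (Oct)
Initial deposit = cushion − low point = $898.77 − (-$1,392.27) = $2,291.04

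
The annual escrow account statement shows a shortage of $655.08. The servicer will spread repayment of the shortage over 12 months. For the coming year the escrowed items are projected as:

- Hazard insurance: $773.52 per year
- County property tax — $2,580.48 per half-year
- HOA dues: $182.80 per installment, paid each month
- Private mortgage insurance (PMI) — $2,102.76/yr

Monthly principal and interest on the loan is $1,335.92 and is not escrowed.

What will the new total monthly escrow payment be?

$907.16

Hazard insurance — $773.52
County property tax — $2,580.48 × 2 = $5,160.96
HOA dues — $182.80 × 12 = $2,193.60
Private mortgage insurance (PMI) — $2,102.76
Combined annual = $773.52 + $5,160.96 + $2,193.60 + $2,102.76 = $10,230.84
Base monthly escrow = $10,230.84 / 12 = $852.57
Monthly shortage recovery: $655.08 / 12 = $54.59
Adjusted monthly = $852.57 + $54.59 = $907.16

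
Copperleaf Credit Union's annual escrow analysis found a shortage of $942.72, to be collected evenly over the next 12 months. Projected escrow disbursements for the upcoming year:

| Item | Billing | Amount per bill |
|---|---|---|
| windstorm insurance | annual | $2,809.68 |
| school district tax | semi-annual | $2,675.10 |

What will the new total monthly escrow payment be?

$758.55

Windstorm insurance: $2,809.68 per year
School district tax: $2,675.10 × 2 = $5,350.20 per year
Total per year = $2,809.68 + $5,350.20 = $8,159.88
Base monthly escrow = $8,159.88 / 12 = $679.99
Shortage spread = $942.72 ÷ 12 = $78.56/mo
Adjusted monthly = $679.99 + $78.56 = $758.55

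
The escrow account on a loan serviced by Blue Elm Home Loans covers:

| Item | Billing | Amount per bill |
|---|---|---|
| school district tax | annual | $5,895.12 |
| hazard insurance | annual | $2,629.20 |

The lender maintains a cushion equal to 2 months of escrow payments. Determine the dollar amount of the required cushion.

$1,420.72

School district tax: $5,895.12/yr
Hazard insurance: $2,629.20/yr
Total per year = $8,524.32
Monthly escrow = $8,524.32 ÷ 12 = $710.36
Cushion = 2 × $710.36 = $1,420.72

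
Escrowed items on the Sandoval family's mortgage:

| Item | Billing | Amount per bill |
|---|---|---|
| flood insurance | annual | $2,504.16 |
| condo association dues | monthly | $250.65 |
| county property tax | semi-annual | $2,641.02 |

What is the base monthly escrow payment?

Flood insurance = $2,504.16 annually
Condo association dues = $250.65 × 12 = $3,007.80 annually
County property tax = $2,641.02 × 2 = $5,282.04 annually
Yearly total = $10,794.00
Monthly escrow = $10,794.00 / 12 = $899.50

$899.50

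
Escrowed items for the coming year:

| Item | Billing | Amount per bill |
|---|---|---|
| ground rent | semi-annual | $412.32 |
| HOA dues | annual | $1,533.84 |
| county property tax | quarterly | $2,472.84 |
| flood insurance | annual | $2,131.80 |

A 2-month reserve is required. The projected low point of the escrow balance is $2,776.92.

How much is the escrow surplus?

Ground rent = $412.32 × 2 = $824.64/yr
HOA dues = $1,533.84/yr
County property tax = $2,472.84 × 4 = $9,891.36/yr
Flood insurance = $2,131.80/yr
Yearly total = $14,381.64
Base monthly escrow = $14,381.64 / 12 = $1,198.47
Cushion = 2 × $1,198.47 = $2,396.94
Excess over cushion: $2,776.92 − $2,396.94 = $379.98

$379.98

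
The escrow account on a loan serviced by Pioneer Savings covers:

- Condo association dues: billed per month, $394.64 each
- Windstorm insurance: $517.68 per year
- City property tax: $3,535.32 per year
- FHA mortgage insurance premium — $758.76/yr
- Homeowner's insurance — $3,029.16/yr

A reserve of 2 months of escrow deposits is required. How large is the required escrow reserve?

Condo association dues: $394.64 × 12 = $4,735.68 per year
Windstorm insurance: $517.68 per year
City property tax: $3,535.32 per year
FHA mortgage insurance premium: $758.76 per year
Homeowner's insurance: $3,029.16 per year
Combined annual = $4,735.68 + $517.68 + $3,535.32 + $758.76 + $3,029.16 = $12,576.60
Monthly = $12,576.60 ÷ 12 = $1,048.05
Required cushion = 2 × $1,048.05 = $2,096.10

$2,096.10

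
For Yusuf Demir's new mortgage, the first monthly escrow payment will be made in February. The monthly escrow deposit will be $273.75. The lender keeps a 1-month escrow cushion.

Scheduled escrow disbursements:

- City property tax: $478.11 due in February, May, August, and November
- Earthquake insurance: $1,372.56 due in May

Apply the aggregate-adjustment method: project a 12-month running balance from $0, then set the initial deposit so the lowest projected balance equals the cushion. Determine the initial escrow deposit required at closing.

Cushion = 1 × $273.75 = $273.75
Trial balance (start $0, +$273.75 each month, − disbursements):
  Feb: +$273.75 − $478.11 → -$204.36
  Mar: +$273.75 → $69.39
  Apr: +$273.75 → $343.14
  May: +$273.75 − $1,850.67 → -$1,233.78
  Jun: +$273.75 → -$960.03
  Jul: +$273.75 → -$686.28
  Aug: +$273.75 − $478.11 → -$890.64
  Sep: +$273.75 → -$616.89
  Oct: +$273.75 → -$343.14
  Nov: +$273.75 − $478.11 → -$547.50
  Dec: +$273.75 → -$273.75
  Jan: +$273.75 → $0.00
Lowest trial balance = -$1,233.78 (May)
Initial deposit = cushion − low point = $273.75 − (-$1,233.78) = $1,507.53

$1,507.53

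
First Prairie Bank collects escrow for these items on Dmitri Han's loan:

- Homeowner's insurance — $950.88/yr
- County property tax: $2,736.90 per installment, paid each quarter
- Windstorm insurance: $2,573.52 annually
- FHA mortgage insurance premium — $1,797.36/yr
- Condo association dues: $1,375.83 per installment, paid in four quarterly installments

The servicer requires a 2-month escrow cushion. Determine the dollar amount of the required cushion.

Homeowner's insurance — $950.88/yr
County property tax — $2,736.90 × 4 = $10,947.60/yr
Windstorm insurance — $2,573.52/yr
FHA mortgage insurance premium — $1,797.36/yr
Condo association dues — $1,375.83 × 4 = $5,503.32/yr
Annual escrow total = $950.88 + $10,947.60 + $2,573.52 + $1,797.36 + $5,503.32 = $21,772.68
Monthly = $21,772.68 / 12 = $1,814.39
Reserve = 2 × $1,814.39 = $3,628.78

$3,628.78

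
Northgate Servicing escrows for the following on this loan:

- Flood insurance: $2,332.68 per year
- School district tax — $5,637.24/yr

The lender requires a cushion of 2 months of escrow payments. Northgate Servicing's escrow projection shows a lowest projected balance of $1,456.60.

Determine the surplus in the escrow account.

Flood insurance — $2,332.68/yr
School district tax — $5,637.24/yr
Combined annual = $7,969.92
Per month = $7,969.92 / 12 = $664.16
Required cushion = 2 × $664.16 = $1,328.32
Excess over cushion: $1,456.60 − $1,328.32 = $128.28

$128.28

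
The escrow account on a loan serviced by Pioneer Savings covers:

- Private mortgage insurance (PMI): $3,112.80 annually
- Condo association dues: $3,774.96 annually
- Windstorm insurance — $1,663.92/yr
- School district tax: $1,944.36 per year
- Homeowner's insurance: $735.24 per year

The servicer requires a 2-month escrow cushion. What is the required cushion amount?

Private mortgage insurance (PMI): $3,112.80
Condo association dues: $3,774.96
Windstorm insurance: $1,663.92
School district tax: $1,944.36
Homeowner's insurance: $735.24
Combined annual = $11,231.28
Monthly escrow = $11,231.28 ÷ 12 = $935.94
Required cushion = 2 × $935.94 = $1,871.88

$1,871.88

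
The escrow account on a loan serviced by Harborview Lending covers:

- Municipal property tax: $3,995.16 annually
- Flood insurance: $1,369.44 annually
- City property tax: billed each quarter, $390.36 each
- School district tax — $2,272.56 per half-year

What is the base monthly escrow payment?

$955.93

Municipal property tax — $3,995.16 annually
Flood insurance — $1,369.44 annually
City property tax — $390.36 × 4 = $1,561.44 annually
School district tax — $2,272.56 × 2 = $4,545.12 annually
Total per year = $11,471.16
Base monthly escrow = $11,471.16 / 12 = $955.93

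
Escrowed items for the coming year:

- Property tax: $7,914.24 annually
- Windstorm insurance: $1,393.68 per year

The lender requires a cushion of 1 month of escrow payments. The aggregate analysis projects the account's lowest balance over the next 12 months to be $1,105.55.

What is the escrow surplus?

Property tax: $7,914.24
Windstorm insurance: $1,393.68
Annual escrow total = $7,914.24 + $1,393.68 = $9,307.92
Monthly escrow = $9,307.92 / 12 = $775.66
Required cushion = 1 × $775.66 = $775.66
Excess over cushion: $1,105.55 − $775.66 = $329.89

$329.89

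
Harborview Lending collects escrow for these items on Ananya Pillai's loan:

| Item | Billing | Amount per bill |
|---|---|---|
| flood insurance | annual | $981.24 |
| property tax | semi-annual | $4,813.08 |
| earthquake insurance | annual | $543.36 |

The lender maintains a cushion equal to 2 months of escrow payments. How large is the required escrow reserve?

$1,858.46

Flood insurance: $981.24
Property tax: $4,813.08 × 2 = $9,626.16
Earthquake insurance: $543.36
Annual escrow total = $981.24 + $9,626.16 + $543.36 = $11,150.76
Base monthly escrow = $11,150.76 ÷ 12 = $929.23
Cushion = 2 × $929.23 = $1,858.46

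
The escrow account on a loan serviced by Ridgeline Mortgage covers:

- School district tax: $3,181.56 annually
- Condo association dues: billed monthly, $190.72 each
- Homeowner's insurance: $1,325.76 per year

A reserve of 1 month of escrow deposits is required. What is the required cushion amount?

$566.33

School district tax: $3,181.56 per year
Condo association dues: $190.72 × 12 = $2,288.64 per year
Homeowner's insurance: $1,325.76 per year
Total per year = $6,795.96
Monthly escrow = $6,795.96 / 12 = $566.33
Reserve = 1 × $566.33 = $566.33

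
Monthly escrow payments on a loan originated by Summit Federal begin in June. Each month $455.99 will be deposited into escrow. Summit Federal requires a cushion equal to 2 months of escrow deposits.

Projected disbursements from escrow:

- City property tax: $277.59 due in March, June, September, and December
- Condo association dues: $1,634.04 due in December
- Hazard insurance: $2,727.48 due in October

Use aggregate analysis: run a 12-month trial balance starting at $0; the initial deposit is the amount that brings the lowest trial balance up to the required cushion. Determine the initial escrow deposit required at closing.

Cushion = 2 × $455.99 = $911.98
Trial balance (start $0, +$455.99 each month, − disbursements):
  Jun: +$455.99 − $277.59 → $178.40
  Jul: +$455.99 → $634.39
  Aug: +$455.99 → $1,090.38
  Sep: +$455.99 − $277.59 → $1,268.78
  Oct: +$455.99 − $2,727.48 → -$1,002.71
  Nov: +$455.99 → -$546.72
  Dec: +$455.99 − $1,911.63 → -$2,002.36
  Jan: +$455.99 → -$1,546.37
  Feb: +$455.99 → -$1,090.38
  Mar: +$455.99 − $277.59 → -$911.98
  Apr: +$455.99 → -$455.99
  May: +$455.99 → $0.00
Lowest trial balance = -$2,002.36 (Dec)
Initial deposit = cushion − low point = $911.98 − (-$2,002.36) = $2,914.34

$2,914.34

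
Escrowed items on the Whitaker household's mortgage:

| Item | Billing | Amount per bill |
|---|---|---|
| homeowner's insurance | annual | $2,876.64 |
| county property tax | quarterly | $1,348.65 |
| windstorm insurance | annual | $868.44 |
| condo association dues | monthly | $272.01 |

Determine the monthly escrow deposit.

$1,033.65

Homeowner's insurance = $2,876.64 per year
County property tax = $1,348.65 × 4 = $5,394.60 per year
Windstorm insurance = $868.44 per year
Condo association dues = $272.01 × 12 = $3,264.12 per year
Total annual escrow = $2,876.64 + $5,394.60 + $868.44 + $3,264.12 = $12,403.80
Per month = $12,403.80 ÷ 12 = $1,033.65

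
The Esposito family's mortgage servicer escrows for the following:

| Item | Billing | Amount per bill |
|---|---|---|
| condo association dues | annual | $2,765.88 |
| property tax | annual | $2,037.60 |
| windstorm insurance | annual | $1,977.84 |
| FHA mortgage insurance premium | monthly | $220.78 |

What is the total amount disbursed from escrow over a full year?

Condo association dues — $2,765.88
Property tax — $2,037.60
Windstorm insurance — $1,977.84
FHA mortgage insurance premium — $220.78 × 12 = $2,649.36
Combined annual = $2,765.88 + $2,037.60 + $1,977.84 + $2,649.36 = $9,430.68

$9,430.68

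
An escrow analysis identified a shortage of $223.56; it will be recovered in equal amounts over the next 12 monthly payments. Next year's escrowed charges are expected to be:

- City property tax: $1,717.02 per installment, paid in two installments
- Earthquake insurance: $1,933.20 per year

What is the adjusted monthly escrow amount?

City property tax = $1,717.02 × 2 = $3,434.04/yr
Earthquake insurance = $1,933.20/yr
Total per year = $3,434.04 + $1,933.20 = $5,367.24
Per month = $5,367.24 ÷ 12 = $447.27
Monthly shortage recovery: $223.56 ÷ 12 = $18.63
New monthly escrow = $447.27 + $18.63 = $465.90

$465.90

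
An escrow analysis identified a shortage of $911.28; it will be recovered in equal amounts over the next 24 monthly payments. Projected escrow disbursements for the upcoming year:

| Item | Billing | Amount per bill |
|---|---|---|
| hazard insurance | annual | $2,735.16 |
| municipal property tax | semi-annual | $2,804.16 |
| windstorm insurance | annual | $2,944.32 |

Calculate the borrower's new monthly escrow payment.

$978.62

Hazard insurance — $2,735.16 per year
Municipal property tax — $2,804.16 × 2 = $5,608.32 per year
Windstorm insurance — $2,944.32 per year
Total annual escrow = $11,287.80
Base monthly escrow = $11,287.80 ÷ 12 = $940.65
Shortage spread = $911.28 / 24 = $37.97/mo
New monthly escrow = $940.65 + $37.97 = $978.62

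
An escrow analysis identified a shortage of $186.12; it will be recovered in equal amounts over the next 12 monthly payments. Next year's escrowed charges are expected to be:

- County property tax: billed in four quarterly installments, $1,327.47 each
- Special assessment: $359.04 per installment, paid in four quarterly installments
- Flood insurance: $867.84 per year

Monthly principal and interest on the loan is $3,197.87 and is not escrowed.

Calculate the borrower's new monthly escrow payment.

$650.00

County property tax = $1,327.47 × 4 = $5,309.88 annually
Special assessment = $359.04 × 4 = $1,436.16 annually
Flood insurance = $867.84 annually
Total per year = $7,613.88
Per month = $7,613.88 ÷ 12 = $634.49
Monthly shortage recovery: $186.12 ÷ 12 = $15.51
New monthly escrow = $634.49 + $15.51 = $650.00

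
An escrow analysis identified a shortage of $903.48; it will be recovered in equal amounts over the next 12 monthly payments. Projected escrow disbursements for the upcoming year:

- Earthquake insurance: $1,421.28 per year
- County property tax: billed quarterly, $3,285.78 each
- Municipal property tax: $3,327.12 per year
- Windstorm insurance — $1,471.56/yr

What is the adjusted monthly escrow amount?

$1,688.88

Earthquake insurance — $1,421.28
County property tax — $3,285.78 × 4 = $13,143.12
Municipal property tax — $3,327.12
Windstorm insurance — $1,471.56
Annual escrow total = $1,421.28 + $13,143.12 + $3,327.12 + $1,471.56 = $19,363.08
Monthly = $19,363.08 ÷ 12 = $1,613.59
Shortage spread = $903.48 / 12 = $75.29/mo
Adjusted monthly = $1,613.59 + $75.29 = $1,688.88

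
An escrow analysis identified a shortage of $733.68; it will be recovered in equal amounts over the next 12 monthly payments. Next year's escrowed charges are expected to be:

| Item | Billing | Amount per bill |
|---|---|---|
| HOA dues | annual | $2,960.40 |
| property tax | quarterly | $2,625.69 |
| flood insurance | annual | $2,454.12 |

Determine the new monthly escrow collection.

HOA dues — $2,960.40 annually
Property tax — $2,625.69 × 4 = $10,502.76 annually
Flood insurance — $2,454.12 annually
Total per year = $2,960.40 + $10,502.76 + $2,454.12 = $15,917.28
Per month = $15,917.28 / 12 = $1,326.44
Monthly shortage recovery: $733.68 ÷ 12 = $61.14
New monthly escrow = $1,326.44 + $61.14 = $1,387.58

$1,387.58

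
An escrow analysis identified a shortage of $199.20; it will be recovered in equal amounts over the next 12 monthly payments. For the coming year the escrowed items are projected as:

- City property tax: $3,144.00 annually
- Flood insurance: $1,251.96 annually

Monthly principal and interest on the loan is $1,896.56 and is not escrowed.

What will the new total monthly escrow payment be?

City property tax: $3,144.00/yr
Flood insurance: $1,251.96/yr
Total annual escrow = $3,144.00 + $1,251.96 = $4,395.96
Per month = $4,395.96 / 12 = $366.33
Monthly shortage recovery: $199.20 ÷ 12 = $16.60
New monthly escrow = $366.33 + $16.60 = $382.93

$382.93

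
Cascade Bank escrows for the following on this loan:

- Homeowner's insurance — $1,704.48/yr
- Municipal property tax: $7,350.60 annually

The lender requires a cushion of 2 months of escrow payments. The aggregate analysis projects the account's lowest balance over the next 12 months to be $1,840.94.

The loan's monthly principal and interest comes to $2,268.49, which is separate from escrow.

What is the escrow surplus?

Homeowner's insurance — $1,704.48 annually
Municipal property tax — $7,350.60 annually
Total per year = $9,055.08
Monthly escrow = $9,055.08 / 12 = $754.59
Required reserve = 2 × $754.59 = $1,509.18
Surplus = $1,840.94 − $1,509.18 = $331.76

$331.76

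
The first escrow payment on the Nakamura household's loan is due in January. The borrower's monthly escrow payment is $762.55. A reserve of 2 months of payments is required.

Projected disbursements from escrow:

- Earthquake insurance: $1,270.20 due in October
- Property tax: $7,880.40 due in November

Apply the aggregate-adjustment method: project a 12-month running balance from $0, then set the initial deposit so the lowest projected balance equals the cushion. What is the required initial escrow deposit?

Cushion = 2 × $762.55 = $1,525.10
Trial balance (start $0, +$762.55 each month, − disbursements):
  Jan: +$762.55 → $762.55
  Feb: +$762.55 → $1,525.10
  Mar: +$762.55 → $2,287.65
  Apr: +$762.55 → $3,050.20
  May: +$762.55 → $3,812.75
  Jun: +$762.55 → $4,575.30
  Jul: +$762.55 → $5,337.85
  Aug: +$762.55 → $6,100.40
  Sep: +$762.55 → $6,862.95
  Oct: +$762.55 − $1,270.20 → $6,355.30
  Nov: +$762.55 − $7,880.40 → -$762.55
  Dec: +$762.55 → $0.00
Lowest trial balance = -$762.55 (Nov)
Initial deposit = cushion − low point = $1,525.10 − (-$762.55) = $2,287.65

$2,287.65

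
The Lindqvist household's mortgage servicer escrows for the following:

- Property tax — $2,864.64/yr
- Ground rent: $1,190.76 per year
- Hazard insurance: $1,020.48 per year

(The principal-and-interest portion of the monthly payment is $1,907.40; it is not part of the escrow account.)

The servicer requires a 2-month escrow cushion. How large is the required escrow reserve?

$845.98

Property tax = $2,864.64 per year
Ground rent = $1,190.76 per year
Hazard insurance = $1,020.48 per year
Combined annual = $2,864.64 + $1,190.76 + $1,020.48 = $5,075.88
Monthly = $5,075.88 / 12 = $422.99
Cushion = 2 × $422.99 = $845.98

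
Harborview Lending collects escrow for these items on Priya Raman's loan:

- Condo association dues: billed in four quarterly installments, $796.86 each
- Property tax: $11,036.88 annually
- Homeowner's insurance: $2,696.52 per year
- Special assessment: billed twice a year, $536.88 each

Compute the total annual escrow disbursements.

$17,994.60

Condo association dues = $796.86 × 4 = $3,187.44 annually
Property tax = $11,036.88 annually
Homeowner's insurance = $2,696.52 annually
Special assessment = $536.88 × 2 = $1,073.76 annually
Total annual escrow = $3,187.44 + $11,036.88 + $2,696.52 + $1,073.76 = $17,994.60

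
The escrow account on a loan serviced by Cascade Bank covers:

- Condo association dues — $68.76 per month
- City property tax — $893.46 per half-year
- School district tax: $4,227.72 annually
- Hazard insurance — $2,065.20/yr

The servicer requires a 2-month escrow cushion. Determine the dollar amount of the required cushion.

Condo association dues — $68.76 × 12 = $825.12 per year
City property tax — $893.46 × 2 = $1,786.92 per year
School district tax — $4,227.72 per year
Hazard insurance — $2,065.20 per year
Combined annual = $825.12 + $1,786.92 + $4,227.72 + $2,065.20 = $8,904.96
Monthly escrow = $8,904.96 ÷ 12 = $742.08
Reserve = 2 × $742.08 = $1,484.16

$1,484.16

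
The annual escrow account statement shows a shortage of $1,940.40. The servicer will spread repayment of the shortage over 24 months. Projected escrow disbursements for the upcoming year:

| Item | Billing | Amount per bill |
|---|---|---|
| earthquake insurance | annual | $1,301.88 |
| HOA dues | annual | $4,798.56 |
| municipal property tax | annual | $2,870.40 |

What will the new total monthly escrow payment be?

Earthquake insurance — $1,301.88 per year
HOA dues — $4,798.56 per year
Municipal property tax — $2,870.40 per year
Combined annual = $1,301.88 + $4,798.56 + $2,870.40 = $8,970.84
Base monthly escrow = $8,970.84 / 12 = $747.57
Shortage spread = $1,940.40 ÷ 24 = $80.85/mo
New monthly escrow = $747.57 + $80.85 = $828.42

$828.42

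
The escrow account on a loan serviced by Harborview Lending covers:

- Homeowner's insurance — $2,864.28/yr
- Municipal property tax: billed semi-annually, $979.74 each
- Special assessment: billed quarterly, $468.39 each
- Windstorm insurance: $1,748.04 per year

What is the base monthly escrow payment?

Homeowner's insurance: $2,864.28/yr
Municipal property tax: $979.74 × 2 = $1,959.48/yr
Special assessment: $468.39 × 4 = $1,873.56/yr
Windstorm insurance: $1,748.04/yr
Combined annual = $2,864.28 + $1,959.48 + $1,873.56 + $1,748.04 = $8,445.36
Monthly = $8,445.36 ÷ 12 = $703.78

$703.78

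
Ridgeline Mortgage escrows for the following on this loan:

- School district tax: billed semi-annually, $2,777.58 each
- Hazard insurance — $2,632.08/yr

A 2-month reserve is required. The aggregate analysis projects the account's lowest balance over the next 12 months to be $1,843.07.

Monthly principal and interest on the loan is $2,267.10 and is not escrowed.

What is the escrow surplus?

School district tax = $2,777.58 × 2 = $5,555.16 annually
Hazard insurance = $2,632.08 annually
Combined annual = $5,555.16 + $2,632.08 = $8,187.24
Base monthly escrow = $8,187.24 ÷ 12 = $682.27
Required cushion = 2 × $682.27 = $1,364.54
Excess over cushion: $1,843.07 − $1,364.54 = $478.53

$478.53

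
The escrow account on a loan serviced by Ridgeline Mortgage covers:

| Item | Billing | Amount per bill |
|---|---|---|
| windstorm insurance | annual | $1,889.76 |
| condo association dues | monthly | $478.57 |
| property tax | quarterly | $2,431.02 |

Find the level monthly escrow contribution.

$1,446.39

Windstorm insurance — $1,889.76/yr
Condo association dues — $478.57 × 12 = $5,742.84/yr
Property tax — $2,431.02 × 4 = $9,724.08/yr
Yearly total = $17,356.68
Monthly = $17,356.68 / 12 = $1,446.39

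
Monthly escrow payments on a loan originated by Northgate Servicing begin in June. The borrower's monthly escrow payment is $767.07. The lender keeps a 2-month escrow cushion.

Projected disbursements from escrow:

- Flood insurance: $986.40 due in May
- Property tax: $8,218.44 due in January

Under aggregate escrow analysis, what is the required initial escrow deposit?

Cushion = 2 × $767.07 = $1,534.14
Trial balance (start $0, +$767.07 each month, − disbursements):
  Jun: +$767.07 → $767.07
  Jul: +$767.07 → $1,534.14
  Aug: +$767.07 → $2,301.21
  Sep: +$767.07 → $3,068.28
  Oct: +$767.07 → $3,835.35
  Nov: +$767.07 → $4,602.42
  Dec: +$767.07 → $5,369.49
  Jan: +$767.07 − $8,218.44 → -$2,081.88
  Feb: +$767.07 → -$1,314.81
  Mar: +$767.07 → -$547.74
  Apr: +$767.07 → $219.33
  May: +$767.07 − $986.40 → $0.00
Lowest trial balance = -$2,081.88 (Jan)
Initial deposit = cushion − low point = $1,534.14 − (-$2,081.88) = $3,616.02

$3,616.02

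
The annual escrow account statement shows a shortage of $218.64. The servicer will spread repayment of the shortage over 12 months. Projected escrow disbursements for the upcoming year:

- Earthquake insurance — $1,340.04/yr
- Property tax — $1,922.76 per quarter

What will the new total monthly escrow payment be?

Earthquake insurance — $1,340.04 annually
Property tax — $1,922.76 × 4 = $7,691.04 annually
Annual escrow total = $9,031.08
Monthly = $9,031.08 ÷ 12 = $752.59
Shortage per month = $218.64 ÷ 12 = $18.22
New monthly escrow = $752.59 + $18.22 = $770.81

$770.81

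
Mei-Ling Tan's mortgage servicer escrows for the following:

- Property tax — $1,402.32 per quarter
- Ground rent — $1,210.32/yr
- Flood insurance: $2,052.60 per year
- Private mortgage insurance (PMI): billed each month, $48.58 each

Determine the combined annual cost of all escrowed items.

$9,455.16

Property tax — $1,402.32 × 4 = $5,609.28/yr
Ground rent — $1,210.32/yr
Flood insurance — $2,052.60/yr
Private mortgage insurance (PMI) — $48.58 × 12 = $582.96/yr
Annual escrow total = $5,609.28 + $1,210.32 + $2,052.60 + $582.96 = $9,455.16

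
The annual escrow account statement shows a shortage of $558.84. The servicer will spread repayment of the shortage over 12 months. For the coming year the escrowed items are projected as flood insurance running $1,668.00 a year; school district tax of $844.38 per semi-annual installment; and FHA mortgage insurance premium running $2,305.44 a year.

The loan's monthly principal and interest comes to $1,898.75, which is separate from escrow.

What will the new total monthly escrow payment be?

$518.42

Flood insurance: $1,668.00/yr
School district tax: $844.38 × 2 = $1,688.76/yr
FHA mortgage insurance premium: $2,305.44/yr
Annual escrow total = $1,668.00 + $1,688.76 + $2,305.44 = $5,662.20
Base monthly escrow = $5,662.20 / 12 = $471.85
Shortage spread = $558.84 / 12 = $46.57/mo
Adjusted monthly = $471.85 + $46.57 = $518.42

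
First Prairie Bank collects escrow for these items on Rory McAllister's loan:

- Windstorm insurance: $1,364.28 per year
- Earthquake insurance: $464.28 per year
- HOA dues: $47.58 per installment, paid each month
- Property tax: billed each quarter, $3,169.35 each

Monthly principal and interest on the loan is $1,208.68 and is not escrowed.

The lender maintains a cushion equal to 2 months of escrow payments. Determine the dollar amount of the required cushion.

Windstorm insurance = $1,364.28 per year
Earthquake insurance = $464.28 per year
HOA dues = $47.58 × 12 = $570.96 per year
Property tax = $3,169.35 × 4 = $12,677.40 per year
Combined annual = $15,076.92
Monthly escrow = $15,076.92 ÷ 12 = $1,256.41
Required cushion = 2 × $1,256.41 = $2,512.82

$2,512.82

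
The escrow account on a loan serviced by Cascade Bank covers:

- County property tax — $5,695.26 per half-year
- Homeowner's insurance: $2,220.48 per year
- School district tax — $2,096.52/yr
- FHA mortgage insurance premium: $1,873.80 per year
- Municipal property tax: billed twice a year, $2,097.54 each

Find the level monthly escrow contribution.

County property tax — $5,695.26 × 2 = $11,390.52 per year
Homeowner's insurance — $2,220.48 per year
School district tax — $2,096.52 per year
FHA mortgage insurance premium — $1,873.80 per year
Municipal property tax — $2,097.54 × 2 = $4,195.08 per year
Annual escrow total = $21,776.40
Monthly = $21,776.40 ÷ 12 = $1,814.70

$1,814.70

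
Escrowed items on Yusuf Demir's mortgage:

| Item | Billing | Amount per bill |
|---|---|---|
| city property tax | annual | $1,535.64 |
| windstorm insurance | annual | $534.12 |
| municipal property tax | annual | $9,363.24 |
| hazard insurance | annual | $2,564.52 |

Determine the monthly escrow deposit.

$1,166.46

City property tax — $1,535.64 annually
Windstorm insurance — $534.12 annually
Municipal property tax — $9,363.24 annually
Hazard insurance — $2,564.52 annually
Combined annual = $1,535.64 + $534.12 + $9,363.24 + $2,564.52 = $13,997.52
Per month = $13,997.52 / 12 = $1,166.46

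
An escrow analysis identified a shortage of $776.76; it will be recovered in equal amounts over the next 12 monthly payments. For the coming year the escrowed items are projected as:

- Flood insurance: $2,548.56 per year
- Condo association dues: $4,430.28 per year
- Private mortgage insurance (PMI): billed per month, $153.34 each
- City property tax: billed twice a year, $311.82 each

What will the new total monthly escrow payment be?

Flood insurance — $2,548.56 per year
Condo association dues — $4,430.28 per year
Private mortgage insurance (PMI) — $153.34 × 12 = $1,840.08 per year
City property tax — $311.82 × 2 = $623.64 per year
Total per year = $2,548.56 + $4,430.28 + $1,840.08 + $623.64 = $9,442.56
Per month = $9,442.56 / 12 = $786.88
Monthly shortage recovery: $776.76 / 12 = $64.73
Adjusted monthly = $786.88 + $64.73 = $851.61

$851.61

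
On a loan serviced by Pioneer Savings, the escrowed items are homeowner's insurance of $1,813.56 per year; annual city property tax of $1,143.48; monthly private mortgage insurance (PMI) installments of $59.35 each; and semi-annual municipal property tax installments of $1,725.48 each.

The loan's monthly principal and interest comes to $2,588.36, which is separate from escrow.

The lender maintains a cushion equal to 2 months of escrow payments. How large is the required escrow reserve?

Homeowner's insurance: $1,813.56/yr
City property tax: $1,143.48/yr
Private mortgage insurance (PMI): $59.35 × 12 = $712.20/yr
Municipal property tax: $1,725.48 × 2 = $3,450.96/yr
Annual escrow total = $1,813.56 + $1,143.48 + $712.20 + $3,450.96 = $7,120.20
Monthly = $7,120.20 / 12 = $593.35
Reserve = 2 × $593.35 = $1,186.70

$1,186.70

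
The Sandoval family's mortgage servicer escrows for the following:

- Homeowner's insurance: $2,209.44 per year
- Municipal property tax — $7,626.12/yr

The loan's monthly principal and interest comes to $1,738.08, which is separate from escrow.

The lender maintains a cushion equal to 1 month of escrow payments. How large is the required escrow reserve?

Homeowner's insurance: $2,209.44 per year
Municipal property tax: $7,626.12 per year
Yearly total = $2,209.44 + $7,626.12 = $9,835.56
Monthly escrow = $9,835.56 / 12 = $819.63
Required cushion = 1 × $819.63 = $819.63

$819.63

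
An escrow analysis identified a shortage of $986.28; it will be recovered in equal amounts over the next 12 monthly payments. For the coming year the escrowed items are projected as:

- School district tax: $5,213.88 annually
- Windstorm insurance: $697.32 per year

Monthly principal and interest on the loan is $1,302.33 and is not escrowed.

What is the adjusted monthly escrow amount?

$574.79

School district tax: $5,213.88/yr
Windstorm insurance: $697.32/yr
Annual escrow total = $5,213.88 + $697.32 = $5,911.20
Per month = $5,911.20 / 12 = $492.60
Monthly shortage recovery: $986.28 ÷ 12 = $82.19
Adjusted monthly = $492.60 + $82.19 = $574.79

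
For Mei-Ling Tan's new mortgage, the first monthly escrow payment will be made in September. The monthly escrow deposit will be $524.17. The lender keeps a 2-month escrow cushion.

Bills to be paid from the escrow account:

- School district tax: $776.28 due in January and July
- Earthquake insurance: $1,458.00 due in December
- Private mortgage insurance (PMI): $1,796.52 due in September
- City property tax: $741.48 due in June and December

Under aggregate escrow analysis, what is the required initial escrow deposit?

Cushion = 2 × $524.17 = $1,048.34
Trial balance (start $0, +$524.17 each month, − disbursements):
  Sep: +$524.17 − $1,796.52 → -$1,272.35
  Oct: +$524.17 → -$748.18
  Nov: +$524.17 → -$224.01
  Dec: +$524.17 − $2,199.48 → -$1,899.32
  Jan: +$524.17 − $776.28 → -$2,151.43
  Feb: +$524.17 → -$1,627.26
  Mar: +$524.17 → -$1,103.09
  Apr: +$524.17 → -$578.92
  May: +$524.17 → -$54.75
  Jun: +$524.17 − $741.48 → -$272.06
  Jul: +$524.17 − $776.28 → -$524.17
  Aug: +$524.17 → $0.00
Lowest trial balance = -$2,151.43 (Jan)
Initial deposit = cushion − low point = $1,048.34 − (-$2,151.43) = $3,199.77

$3,199.77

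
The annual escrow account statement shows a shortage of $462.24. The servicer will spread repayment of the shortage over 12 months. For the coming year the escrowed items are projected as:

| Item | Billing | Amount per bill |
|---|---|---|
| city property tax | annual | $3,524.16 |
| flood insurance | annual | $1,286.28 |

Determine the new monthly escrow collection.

City property tax — $3,524.16
Flood insurance — $1,286.28
Annual escrow total = $3,524.16 + $1,286.28 = $4,810.44
Base monthly escrow = $4,810.44 / 12 = $400.87
Shortage spread = $462.24 / 12 = $38.52/mo
Adjusted monthly = $400.87 + $38.52 = $439.39

$439.39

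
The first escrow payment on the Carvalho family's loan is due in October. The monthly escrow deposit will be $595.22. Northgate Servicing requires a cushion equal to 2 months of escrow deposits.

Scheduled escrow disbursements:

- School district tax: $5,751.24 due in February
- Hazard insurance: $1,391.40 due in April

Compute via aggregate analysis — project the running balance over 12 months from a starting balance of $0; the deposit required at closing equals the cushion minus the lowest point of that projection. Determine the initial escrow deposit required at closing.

Cushion = 2 × $595.22 = $1,190.44
Trial balance (start $0, +$595.22 each month, − disbursements):
  Oct: +$595.22 → $595.22
  Nov: +$595.22 → $1,190.44
  Dec: +$595.22 → $1,785.66
  Jan: +$595.22 → $2,380.88
  Feb: +$595.22 − $5,751.24 → -$2,775.14
  Mar: +$595.22 → -$2,179.92
  Apr: +$595.22 − $1,391.40 → -$2,976.10
  May: +$595.22 → -$2,380.88
  Jun: +$595.22 → -$1,785.66
  Jul: +$595.22 → -$1,190.44
  Aug: +$595.22 → -$595.22
  Sep: +$595.22 → $0.00
Lowest trial balance = -$2,976.10 (Apr)
Initial deposit = cushion − low point = $1,190.44 − (-$2,976.10) = $4,166.54

$4,166.54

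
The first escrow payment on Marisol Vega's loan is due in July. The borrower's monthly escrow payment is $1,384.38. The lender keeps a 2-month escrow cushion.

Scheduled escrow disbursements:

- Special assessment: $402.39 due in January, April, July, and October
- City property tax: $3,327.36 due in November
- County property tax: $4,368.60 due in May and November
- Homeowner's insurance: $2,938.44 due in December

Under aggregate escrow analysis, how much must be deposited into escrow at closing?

Cushion = 2 × $1,384.38 = $2,768.76
Trial balance (start $0, +$1,384.38 each month, − disbursements):
  Jul: +$1,384.38 − $402.39 → $981.99
  Aug: +$1,384.38 → $2,366.37
  Sep: +$1,384.38 → $3,750.75
  Oct: +$1,384.38 − $402.39 → $4,732.74
  Nov: +$1,384.38 − $7,695.96 → -$1,578.84
  Dec: +$1,384.38 − $2,938.44 → -$3,132.90
  Jan: +$1,384.38 − $402.39 → -$2,150.91
  Feb: +$1,384.38 → -$766.53
  Mar: +$1,384.38 → $617.85
  Apr: +$1,384.38 − $402.39 → $1,599.84
  May: +$1,384.38 − $4,368.60 → -$1,384.38
  Jun: +$1,384.38 → $0.00
Lowest trial balance = -$3,132.90 (Dec)
Initial deposit = cushion − low point = $2,768.76 − (-$3,132.90) = $5,901.66

$5,901.66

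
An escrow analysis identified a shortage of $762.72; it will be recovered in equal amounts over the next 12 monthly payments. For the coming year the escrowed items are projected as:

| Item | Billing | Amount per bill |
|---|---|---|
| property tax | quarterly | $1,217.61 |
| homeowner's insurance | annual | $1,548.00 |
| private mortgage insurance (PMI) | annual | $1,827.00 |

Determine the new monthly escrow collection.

Property tax — $1,217.61 × 4 = $4,870.44
Homeowner's insurance — $1,548.00
Private mortgage insurance (PMI) — $1,827.00
Yearly total = $4,870.44 + $1,548.00 + $1,827.00 = $8,245.44
Per month = $8,245.44 / 12 = $687.12
Shortage per month = $762.72 ÷ 12 = $63.56
Adjusted monthly = $687.12 + $63.56 = $750.68

$750.68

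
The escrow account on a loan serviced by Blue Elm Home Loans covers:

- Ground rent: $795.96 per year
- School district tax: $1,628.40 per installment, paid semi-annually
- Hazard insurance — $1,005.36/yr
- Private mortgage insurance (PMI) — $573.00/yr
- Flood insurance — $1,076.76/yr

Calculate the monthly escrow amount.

$558.99

Ground rent = $795.96 annually
School district tax = $1,628.40 × 2 = $3,256.80 annually
Hazard insurance = $1,005.36 annually
Private mortgage insurance (PMI) = $573.00 annually
Flood insurance = $1,076.76 annually
Yearly total = $6,707.88
Base monthly escrow = $6,707.88 / 12 = $558.99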